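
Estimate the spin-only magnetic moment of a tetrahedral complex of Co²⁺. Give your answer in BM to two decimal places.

3.87 BM

Co sits in group 9; removing 2 electrons leaves Co²⁺ with 9 − 2 = 7 d electrons.
With tetrahedral geometry the complex is necessarily high-spin.
Configuration: e^4 t2^3 → 3 unpaired electrons.
μ(spin-only) = √[3(3+2)] = √15 ≈ 3.87 BM.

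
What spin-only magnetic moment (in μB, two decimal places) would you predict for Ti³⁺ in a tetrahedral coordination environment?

1.73 μB

Ti³⁺: group 4, so d-count = 4 − 3 = 1.
Tetrahedral splitting is small, so the complex is high-spin.
Configuration: e¹ t₂⁰ → 1 unpaired electron.
μ(spin-only) = √[1(1+2)] = √3 ≈ 1.73 μB.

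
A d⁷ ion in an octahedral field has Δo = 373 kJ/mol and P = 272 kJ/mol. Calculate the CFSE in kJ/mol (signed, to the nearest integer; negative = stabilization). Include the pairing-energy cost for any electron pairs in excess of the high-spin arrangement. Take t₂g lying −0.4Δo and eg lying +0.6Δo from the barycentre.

Δo > P, so pairing is preferred: the ground state is low-spin.
Configuration: t₂g⁶ eg¹.
Orbital CFSE = -1.8Δo = -1.8 × 373 = -671 kJ/mol.
Excess pairs vs high-spin: 3 − 2 = 1; pairing cost = +272 kJ/mol.
Net CFSE = -671 + 272 = -399 kJ/mol.

-399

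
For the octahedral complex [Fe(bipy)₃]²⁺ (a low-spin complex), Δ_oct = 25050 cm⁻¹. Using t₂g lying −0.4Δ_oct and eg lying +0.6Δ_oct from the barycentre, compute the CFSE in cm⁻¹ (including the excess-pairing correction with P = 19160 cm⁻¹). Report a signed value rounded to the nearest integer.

-21800

bipy is neutral, so the +2 overall charge sits on Fe: oxidation state +2.
Fe²⁺: group 8, so d-count = 8 − 2 = 6.
Electron filling gives t₂g⁶ eg⁰.
CFSE(orbital) = 6×(-0.4Δ_oct) + 0×(0.6Δ_oct) = -2.4Δ_oct; with Δ_oct = 25050 cm⁻¹ that is -60120 cm⁻¹.
High-spin d⁶ would be t₂g⁴ eg² with 1 pair; low-spin has 3, so 2 excess pairs cost +2P = +38320 cm⁻¹.
Overall CFSE = -60120 + 38320 = -21800 cm⁻¹.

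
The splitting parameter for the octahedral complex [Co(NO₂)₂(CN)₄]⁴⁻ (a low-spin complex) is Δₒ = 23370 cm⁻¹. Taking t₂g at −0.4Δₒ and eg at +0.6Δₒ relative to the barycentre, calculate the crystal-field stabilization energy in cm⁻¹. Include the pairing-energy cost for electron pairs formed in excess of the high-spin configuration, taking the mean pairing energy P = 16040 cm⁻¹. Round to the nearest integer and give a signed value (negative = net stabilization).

Ligand charges: 2×(-1) from NO₂⁻ and 4×(-1) from CN⁻ sum to -6; with overall charge -4, Co is +2.
Group 9 minus oxidation state +2 gives a d⁷ configuration for Co²⁺.
Electron filling gives t₂g⁶ eg¹.
Orbital CFSE = 6(-0.4) + 1(0.6) = -1.8Δₒ = -1.8 × 23370 = -42066 cm⁻¹.
Relative to high-spin t₂g⁵ eg² (2 paired), the low-spin configuration has 1 additional pair, contributing +1 × 16040 = +16040 cm⁻¹.
Combining: -42066 + 16040 = -26026 cm⁻¹.

-26026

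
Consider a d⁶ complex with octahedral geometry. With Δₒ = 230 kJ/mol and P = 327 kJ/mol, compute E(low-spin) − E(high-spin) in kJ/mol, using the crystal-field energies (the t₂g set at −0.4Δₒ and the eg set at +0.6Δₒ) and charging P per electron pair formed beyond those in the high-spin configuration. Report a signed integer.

194

High-spin d⁶ fills as t₂g⁴ eg² with CFSE 4(−0.4) + 2(+0.6) = -0.4Δₒ = -92 kJ/mol.
Low-spin t₂g⁶ eg⁰ gives -2.4Δₒ = -552 kJ/mol, but forming 2 extra pairs costs 2P = 654 kJ/mol, so E(LS) = -552 + 654 = 102 kJ/mol.
Thus E(LS) − E(HS) = 194 kJ/mol.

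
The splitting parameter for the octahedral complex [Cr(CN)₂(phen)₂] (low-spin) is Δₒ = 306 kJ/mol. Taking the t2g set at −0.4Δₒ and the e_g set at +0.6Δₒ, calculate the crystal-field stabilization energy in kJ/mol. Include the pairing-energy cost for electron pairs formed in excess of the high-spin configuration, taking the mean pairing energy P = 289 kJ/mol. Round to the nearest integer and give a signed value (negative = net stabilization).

Ligand charges: 2×(-1) from CN⁻ and 2×(+0) from phen sum to -2; with overall charge +0, Cr is +2.
Cr²⁺: group 6, so d-count = 6 − 2 = 4.
The d⁴ electrons fill as t2g^4 e_g^0.
Orbital CFSE = 4(-0.4) + 0(0.6) = -1.6Δₒ = -1.6 × 306 = -490 kJ/mol.
Relative to high-spin t2g^3 e_g^1 (0 paired), the low-spin configuration has 1 additional pair, contributing +1 × 289 = +289 kJ/mol.
Overall CFSE = -490 + 289 = -201 kJ/mol.

-201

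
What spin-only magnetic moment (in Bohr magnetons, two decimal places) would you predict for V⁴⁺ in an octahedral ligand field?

V is in group 5, so V⁴⁺ is d¹ (5 − 4 = 1).
Configuration: t₂g¹ eg⁰ → 1 unpaired electron.
μ(spin-only) = √[1(1+2)] = √3 ≈ 1.73 Bohr magnetons.

1.73 Bohr magnetons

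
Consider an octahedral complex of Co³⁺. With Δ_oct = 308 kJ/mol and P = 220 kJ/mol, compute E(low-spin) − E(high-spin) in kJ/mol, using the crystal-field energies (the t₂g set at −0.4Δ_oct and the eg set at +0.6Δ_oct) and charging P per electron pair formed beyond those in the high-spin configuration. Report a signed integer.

Co is in group 9, so Co³⁺ is d⁶ (9 − 3 = 6).
High-spin d⁶ fills as t₂g⁴ eg² with CFSE 4(−0.4) + 2(+0.6) = -0.4Δ_oct = -123 kJ/mol.
Low-spin: t₂g⁶ eg⁰, orbital CFSE = -2.4Δ_oct = -739 kJ/mol; plus 2 excess pairs × P = +440 kJ/mol; total -299 kJ/mol.
Thus E(LS) − E(HS) = -176 kJ/mol.

-176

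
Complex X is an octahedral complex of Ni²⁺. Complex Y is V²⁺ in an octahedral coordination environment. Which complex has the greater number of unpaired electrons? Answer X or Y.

Y

X: Group 10 minus oxidation state +2 gives a d⁸ configuration for Ni²⁺; t₂g⁶ eg² → 2 unpaired.
Y: V²⁺: group 5, so d-count = 5 − 2 = 3; t₂g³ eg⁰ → 3 unpaired.
So Y has more unpaired electrons.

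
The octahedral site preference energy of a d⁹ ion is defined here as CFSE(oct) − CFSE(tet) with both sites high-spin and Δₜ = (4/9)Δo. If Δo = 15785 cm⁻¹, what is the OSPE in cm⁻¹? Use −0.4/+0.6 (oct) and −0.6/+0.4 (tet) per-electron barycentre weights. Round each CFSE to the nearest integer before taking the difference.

-6665

Octahedral (high-spin): t₂g⁶ eg³, CFSE = 6(−0.4) + 3(+0.6) = -0.6Δo = -0.6 × 15785 = -9471 cm⁻¹.
Tetrahedral e⁴ t₂⁵ gives -0.4Δₜ = -0.4 × (4/9) × 15785 = -2806 cm⁻¹.
OSPE = -9471 − (-2806) = -6665 cm⁻¹.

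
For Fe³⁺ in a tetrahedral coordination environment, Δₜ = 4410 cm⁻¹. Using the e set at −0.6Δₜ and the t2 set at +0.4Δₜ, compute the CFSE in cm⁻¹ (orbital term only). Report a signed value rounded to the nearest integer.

0

Fe³⁺: group 8, so d-count = 8 − 3 = 5.
Tetrahedral splitting is small, so the complex is high-spin.
Configuration: e^2 t2^3.
Orbital CFSE = 2(-0.6) + 3(0.4) = 0.0Δₜ = 0.0 × 4410 = 0 cm⁻¹.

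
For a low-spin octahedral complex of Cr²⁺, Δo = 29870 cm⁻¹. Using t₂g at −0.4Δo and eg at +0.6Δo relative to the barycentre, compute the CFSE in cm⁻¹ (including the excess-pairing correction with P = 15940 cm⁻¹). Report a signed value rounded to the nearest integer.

-31852

Cr²⁺: group 6, so d-count = 6 − 2 = 4.
Electron filling gives t₂g⁴ eg⁰.
The orbital stabilization is -1.6Δo = -1.6 × 29870 = -47792 cm⁻¹.
High-spin d⁴ would be t₂g³ eg¹ with 0 pairs; low-spin has 1, so 1 excess pair costs +1P = +15940 cm⁻¹.
Combining: -47792 + 15940 = -31852 cm⁻¹.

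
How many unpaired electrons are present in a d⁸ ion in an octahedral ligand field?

Configuration: t2g^6 e_g^2, giving 2 unpaired electrons.

2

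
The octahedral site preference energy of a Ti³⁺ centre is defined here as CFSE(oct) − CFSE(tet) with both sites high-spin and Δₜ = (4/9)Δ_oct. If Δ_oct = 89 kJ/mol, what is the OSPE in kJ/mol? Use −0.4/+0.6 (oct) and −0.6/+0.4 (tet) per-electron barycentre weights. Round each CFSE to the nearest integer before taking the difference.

-12

Group 4 minus oxidation state +3 gives a d¹ configuration for Ti³⁺.
Octahedral high-spin t2g^1 e_g^0: CFSE = -0.4 × 89 = -36 kJ/mol.
Tetrahedral e^1 t2^0 gives -0.6Δₜ = -0.6 × (4/9) × 89 = -24 kJ/mol.
Subtracting, OSPE = -36 − (-24) = -12 kJ/mol.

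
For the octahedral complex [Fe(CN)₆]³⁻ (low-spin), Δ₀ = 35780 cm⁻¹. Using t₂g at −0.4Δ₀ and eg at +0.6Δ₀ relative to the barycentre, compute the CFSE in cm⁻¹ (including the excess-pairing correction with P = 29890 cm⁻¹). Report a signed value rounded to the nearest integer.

-11780

Each CN⁻ contributes -1; 6 × (-1) = -6. With overall charge -3, Fe is in the +3 oxidation state.
Fe³⁺: group 8, so d-count = 8 − 3 = 5.
Electron filling gives t₂g⁵ eg⁰.
CFSE(orbital) = 5×(-0.4Δ₀) + 0×(0.6Δ₀) = -2.0Δ₀; with Δ₀ = 35780 cm⁻¹ that is -71560 cm⁻¹.
Pairing penalty: 2 pairs vs 0 in the high-spin reference → 2 extra × P = 59780 cm⁻¹.
Combining: -71560 + 59780 = -11780 cm⁻¹.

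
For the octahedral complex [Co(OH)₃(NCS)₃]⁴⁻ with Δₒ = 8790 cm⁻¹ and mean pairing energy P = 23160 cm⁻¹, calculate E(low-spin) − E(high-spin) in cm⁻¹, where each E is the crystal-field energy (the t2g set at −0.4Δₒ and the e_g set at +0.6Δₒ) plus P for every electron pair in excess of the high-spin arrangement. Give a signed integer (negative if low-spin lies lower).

Ligand charges: 3×(-1) from OH⁻ and 3×(-1) from NCS⁻ sum to -6; with overall charge -4, Co is +2.
Co is in group 9, so Co²⁺ is d⁷ (9 − 2 = 7).
High-spin d⁷ fills as t2g^5 e_g^2 with CFSE 5(−0.4) + 2(+0.6) = -0.8Δₒ = -7032 cm⁻¹.
For low-spin the configuration is t2g^6 e_g^1: orbital energy -1.8 × 8790 = -15822 cm⁻¹, and 1 additional pair relative to high-spin adds 23160 cm⁻¹, giving 7338 cm⁻¹.
The difference is 7338 − (-7032) = 14370 cm⁻¹, so high-spin lies lower.

14370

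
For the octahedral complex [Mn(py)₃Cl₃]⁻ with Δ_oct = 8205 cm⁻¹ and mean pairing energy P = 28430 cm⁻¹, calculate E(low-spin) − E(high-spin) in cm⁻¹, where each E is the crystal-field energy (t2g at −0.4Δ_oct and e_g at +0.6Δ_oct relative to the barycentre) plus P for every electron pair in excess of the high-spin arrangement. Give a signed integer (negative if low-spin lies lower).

40450

Ligand charges: 3×(+0) from py and 3×(-1) from Cl⁻ sum to -3; with overall charge -1, Mn is +2.
Mn²⁺: group 7, so d-count = 7 − 2 = 5.
High-spin: t2g^3 e_g^2, CFSE = 0.0Δ_oct = 0 cm⁻¹.
Low-spin: t2g^5 e_g^0, orbital CFSE = -2.0Δ_oct = -16410 cm⁻¹; plus 2 excess pairs × P = +56860 cm⁻¹; total 40450 cm⁻¹.
Thus E(LS) − E(HS) = 40450 cm⁻¹.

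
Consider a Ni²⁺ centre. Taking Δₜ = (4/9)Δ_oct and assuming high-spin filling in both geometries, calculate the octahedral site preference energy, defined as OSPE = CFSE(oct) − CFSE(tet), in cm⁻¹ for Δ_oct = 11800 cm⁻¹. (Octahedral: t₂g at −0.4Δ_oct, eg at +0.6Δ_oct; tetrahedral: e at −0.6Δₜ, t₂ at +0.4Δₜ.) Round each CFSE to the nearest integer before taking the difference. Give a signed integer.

-9964

Group 10 minus oxidation state +2 gives a d⁸ configuration for Ni²⁺.
In an octahedral site d⁸ (HS) is t₂g⁶ eg², giving CFSE(oct) = -1.2Δ_oct = -14160 cm⁻¹.
Tetrahedral e⁴ t₂⁴ gives -0.8Δₜ = -0.8 × (4/9) × 11800 = -4196 cm⁻¹.
Subtracting, OSPE = -14160 − (-4196) = -9964 cm⁻¹.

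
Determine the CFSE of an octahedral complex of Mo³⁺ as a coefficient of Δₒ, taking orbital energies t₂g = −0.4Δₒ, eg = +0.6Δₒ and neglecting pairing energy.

-1.2 Δₒ

Mo sits in group 6; removing 3 electrons leaves Mo³⁺ with 6 − 3 = 3 d electrons.
Configuration: t₂g³ eg⁰.
CFSE = 3(-0.4Δₒ) + 0(0.6Δₒ) = -1.2Δₒ + 0.0Δₒ = -1.2Δₒ.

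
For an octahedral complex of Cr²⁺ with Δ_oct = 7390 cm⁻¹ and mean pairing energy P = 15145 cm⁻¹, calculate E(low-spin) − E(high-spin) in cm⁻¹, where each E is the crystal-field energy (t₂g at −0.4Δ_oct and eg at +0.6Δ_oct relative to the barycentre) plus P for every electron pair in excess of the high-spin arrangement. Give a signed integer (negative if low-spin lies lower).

Cr is in group 6, so Cr²⁺ is d⁴ (6 − 2 = 4).
High-spin d⁴ fills as t₂g³ eg¹ with CFSE 3(−0.4) + 1(+0.6) = -0.6Δ_oct = -4434 cm⁻¹.
Low-spin: t₂g⁴ eg⁰, orbital CFSE = -1.6Δ_oct = -11824 cm⁻¹; plus 1 excess pair × P = +15145 cm⁻¹; total 3321 cm⁻¹.
Thus E(LS) − E(HS) = 7755 cm⁻¹.

7755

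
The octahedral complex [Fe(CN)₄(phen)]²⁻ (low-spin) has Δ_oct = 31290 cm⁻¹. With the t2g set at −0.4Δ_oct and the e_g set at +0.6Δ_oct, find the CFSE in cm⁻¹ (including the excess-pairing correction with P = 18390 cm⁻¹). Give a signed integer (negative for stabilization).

-38316

Ligand charges: 4×(-1) from CN⁻ and 1×(+0) from phen sum to -4; with overall charge -2, Fe is +2.
Fe²⁺: group 8, so d-count = 8 − 2 = 6.
The d⁶ electrons fill as t2g^6 e_g^0.
CFSE(orbital) = 6×(-0.4Δ_oct) + 0×(0.6Δ_oct) = -2.4Δ_oct; with Δ_oct = 31290 cm⁻¹ that is -75096 cm⁻¹.
Pairing penalty: 3 pairs vs 1 in the high-spin reference → 2 extra × P = 36780 cm⁻¹.
Net CFSE = -75096 + 36780 = -38316 cm⁻¹.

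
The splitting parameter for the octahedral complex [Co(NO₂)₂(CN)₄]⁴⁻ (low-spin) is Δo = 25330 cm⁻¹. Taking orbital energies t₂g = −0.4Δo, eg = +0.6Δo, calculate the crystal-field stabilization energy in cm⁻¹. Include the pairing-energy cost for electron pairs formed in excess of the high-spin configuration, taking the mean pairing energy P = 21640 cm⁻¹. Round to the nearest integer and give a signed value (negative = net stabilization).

Ligand charges: 2×(-1) from NO₂⁻ and 4×(-1) from CN⁻ sum to -6; with overall charge -4, Co is +2.
Co²⁺: group 9, so d-count = 9 − 2 = 7.
Configuration: t₂g⁶ eg¹.
The orbital stabilization is -1.8Δo = -1.8 × 25330 = -45594 cm⁻¹.
Pairing penalty: 3 pairs vs 2 in the high-spin reference → 1 extra × P = 21640 cm⁻¹.
Overall CFSE = -45594 + 21640 = -23954 cm⁻¹.

-23954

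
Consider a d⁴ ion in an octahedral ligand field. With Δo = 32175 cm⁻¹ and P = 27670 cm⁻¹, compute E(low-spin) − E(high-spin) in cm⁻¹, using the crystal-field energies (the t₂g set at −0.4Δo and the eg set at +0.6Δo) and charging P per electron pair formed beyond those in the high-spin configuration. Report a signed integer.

-4505

High-spin: t₂g³ eg¹, CFSE = -0.6Δo = -19305 cm⁻¹.
For low-spin the configuration is t₂g⁴ eg⁰: orbital energy -1.6 × 32175 = -51480 cm⁻¹, and 1 additional pair relative to high-spin adds 27670 cm⁻¹, giving -23810 cm⁻¹.
The difference is -23810 − (-19305) = -4505 cm⁻¹, so low-spin lies lower.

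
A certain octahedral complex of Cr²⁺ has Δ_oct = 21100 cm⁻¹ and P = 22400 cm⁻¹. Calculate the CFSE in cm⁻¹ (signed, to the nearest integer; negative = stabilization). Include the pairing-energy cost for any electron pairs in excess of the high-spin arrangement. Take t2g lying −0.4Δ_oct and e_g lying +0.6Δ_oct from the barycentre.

Group 6 minus oxidation state +2 gives a d⁴ configuration for Cr²⁺.
Δ_oct < P, so pairing is avoided: the ground state is high-spin.
Configuration: t2g^3 e_g^1.
Orbital CFSE = -0.6Δ_oct = -0.6 × 21100 = -12660 cm⁻¹.
High-spin has no excess pairs, so no pairing correction applies.

-12660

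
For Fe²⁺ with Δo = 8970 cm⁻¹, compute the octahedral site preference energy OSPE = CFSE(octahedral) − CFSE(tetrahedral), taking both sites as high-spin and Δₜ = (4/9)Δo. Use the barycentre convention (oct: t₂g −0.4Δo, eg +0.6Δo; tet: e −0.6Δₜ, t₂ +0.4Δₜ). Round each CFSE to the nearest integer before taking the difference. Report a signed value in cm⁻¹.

-1196

Fe sits in group 8; removing 2 electrons leaves Fe²⁺ with 8 − 2 = 6 d electrons.
In an octahedral site d⁶ (HS) is t₂g⁴ eg², giving CFSE(oct) = -0.4Δo = -3588 cm⁻¹.
In a tetrahedral site the filling is e³ t₂³: CFSE(tet) = -0.6Δₜ = -0.6 × (4/9)(8970) = -2392 cm⁻¹.
OSPE = CFSE(oct) − CFSE(tet) = -3588 − (-2392) = -1196 cm⁻¹.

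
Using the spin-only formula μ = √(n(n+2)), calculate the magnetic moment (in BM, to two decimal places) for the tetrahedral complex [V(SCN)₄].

Each SCN⁻ contributes -1; 4 × (-1) = -4. With overall charge +0, V is in the +4 oxidation state.
Group 5 minus oxidation state +4 gives a d¹ configuration for V⁴⁺.
Tetrahedral fields are weak (Δₜ ≈ 4/9 Δₒ), so electrons fill high-spin.
Configuration: e^1 t2^0 → 1 unpaired electron.
μ(spin-only) = √[1(1+2)] = √3 ≈ 1.73 BM.

1.73 BM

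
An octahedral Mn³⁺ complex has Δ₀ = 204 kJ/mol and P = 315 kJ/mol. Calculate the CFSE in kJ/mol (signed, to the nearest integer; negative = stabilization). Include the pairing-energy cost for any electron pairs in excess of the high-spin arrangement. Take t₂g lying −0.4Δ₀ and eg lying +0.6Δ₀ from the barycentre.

-122

Group 7 minus oxidation state +3 gives a d⁴ configuration for Mn³⁺.
With Δ₀ < P the complex is high-spin.
Configuration: t₂g³ eg¹.
Orbital CFSE = -0.6Δ₀ = -0.6 × 204 = -122 kJ/mol.
High-spin has no excess pairs, so no pairing correction applies.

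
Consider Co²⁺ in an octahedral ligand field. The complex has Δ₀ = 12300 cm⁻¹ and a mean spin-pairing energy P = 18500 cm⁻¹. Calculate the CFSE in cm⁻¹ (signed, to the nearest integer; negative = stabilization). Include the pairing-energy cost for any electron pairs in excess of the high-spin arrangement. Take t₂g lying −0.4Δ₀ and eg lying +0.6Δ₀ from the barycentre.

-9840

Co²⁺: group 9, so d-count = 9 − 2 = 7.
Since Δ₀ = 12300 cm⁻¹ < P = 18500 cm⁻¹, the complex adopts the high-spin configuration.
Configuration: t₂g⁵ eg².
Orbital CFSE = -0.8Δ₀ = -0.8 × 12300 = -9840 cm⁻¹.
High-spin has no excess pairs, so no pairing correction applies.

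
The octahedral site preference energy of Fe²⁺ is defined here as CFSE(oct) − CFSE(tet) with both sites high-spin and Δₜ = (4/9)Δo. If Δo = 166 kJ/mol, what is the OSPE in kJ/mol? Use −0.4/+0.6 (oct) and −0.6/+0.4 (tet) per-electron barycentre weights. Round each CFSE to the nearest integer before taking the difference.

-22

Fe is in group 8, so Fe²⁺ is d⁶ (8 − 2 = 6).
Octahedral (high-spin): t₂g⁴ eg², CFSE = 4(−0.4) + 2(+0.6) = -0.4Δo = -0.4 × 166 = -66 kJ/mol.
In a tetrahedral site the filling is e³ t₂³: CFSE(tet) = -0.6Δₜ = -0.6 × (4/9)(166) = -44 kJ/mol.
OSPE = CFSE(oct) − CFSE(tet) = -66 − (-44) = -22 kJ/mol.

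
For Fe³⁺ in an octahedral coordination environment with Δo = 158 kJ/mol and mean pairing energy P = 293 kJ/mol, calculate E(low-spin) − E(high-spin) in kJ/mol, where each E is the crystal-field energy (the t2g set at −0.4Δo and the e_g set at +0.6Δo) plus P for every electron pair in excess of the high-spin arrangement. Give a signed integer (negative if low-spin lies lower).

Fe sits in group 8; removing 3 electrons leaves Fe³⁺ with 8 − 3 = 5 d electrons.
High-spin d⁵ fills as t2g^3 e_g^2 with CFSE 3(−0.4) + 2(+0.6) = 0.0Δo = 0 kJ/mol.
Low-spin t2g^5 e_g^0 gives -2.0Δo = -316 kJ/mol, but forming 2 extra pairs costs 2P = 586 kJ/mol, so E(LS) = -316 + 586 = 270 kJ/mol.
Thus E(LS) − E(HS) = 270 kJ/mol.

270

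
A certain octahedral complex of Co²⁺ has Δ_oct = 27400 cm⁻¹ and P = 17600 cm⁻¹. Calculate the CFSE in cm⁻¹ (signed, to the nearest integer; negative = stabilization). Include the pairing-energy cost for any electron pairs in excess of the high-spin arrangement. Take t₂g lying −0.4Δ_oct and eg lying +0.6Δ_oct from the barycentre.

Co sits in group 9; removing 2 electrons leaves Co²⁺ with 9 − 2 = 7 d electrons.
Since Δ_oct = 27400 cm⁻¹ > P = 17600 cm⁻¹, the complex adopts the low-spin configuration.
That gives t₂g⁶ eg¹.
Orbital CFSE = -1.8Δ_oct = -1.8 × 27400 = -49320 cm⁻¹.
Excess pairs vs high-spin: 3 − 2 = 1; pairing cost = +17600 cm⁻¹.
Net CFSE = -49320 + 17600 = -31720 cm⁻¹.

-31720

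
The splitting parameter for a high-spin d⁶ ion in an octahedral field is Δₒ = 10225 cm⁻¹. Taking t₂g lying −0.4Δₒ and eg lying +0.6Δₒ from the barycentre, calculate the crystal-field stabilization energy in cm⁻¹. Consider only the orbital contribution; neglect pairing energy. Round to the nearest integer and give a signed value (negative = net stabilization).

Configuration: t₂g⁴ eg².
Orbital CFSE = 4(-0.4) + 2(0.6) = -0.4Δₒ = -0.4 × 10225 = -4090 cm⁻¹.

-4090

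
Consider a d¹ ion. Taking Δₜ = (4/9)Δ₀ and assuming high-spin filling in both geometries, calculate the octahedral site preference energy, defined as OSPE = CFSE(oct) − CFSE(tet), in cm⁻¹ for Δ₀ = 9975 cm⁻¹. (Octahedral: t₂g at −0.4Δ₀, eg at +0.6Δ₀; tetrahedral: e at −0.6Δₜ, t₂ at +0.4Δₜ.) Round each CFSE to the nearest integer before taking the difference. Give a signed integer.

-1330

Octahedral (high-spin): t₂g¹ eg⁰, CFSE = 1(−0.4) + 0(+0.6) = -0.4Δ₀ = -0.4 × 9975 = -3990 cm⁻¹.
Tetrahedral e¹ t₂⁰ gives -0.6Δₜ = -0.6 × (4/9) × 9975 = -2660 cm⁻¹.
OSPE = -3990 − (-2660) = -1330 cm⁻¹.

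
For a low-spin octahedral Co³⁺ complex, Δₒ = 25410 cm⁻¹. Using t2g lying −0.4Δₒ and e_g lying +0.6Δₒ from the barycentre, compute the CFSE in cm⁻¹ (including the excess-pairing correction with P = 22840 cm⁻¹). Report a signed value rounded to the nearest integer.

-15304

Co is in group 9, so Co³⁺ is d⁶ (9 − 3 = 6).
Electron filling gives t2g^6 e_g^0.
Orbital CFSE = 6(-0.4) + 0(0.6) = -2.4Δₒ = -2.4 × 25410 = -60984 cm⁻¹.
Relative to high-spin t2g^4 e_g^2 (1 paired), the low-spin configuration has 2 additional pairs, contributing +2 × 22840 = +45680 cm⁻¹.
Net CFSE = -60984 + 45680 = -15304 cm⁻¹.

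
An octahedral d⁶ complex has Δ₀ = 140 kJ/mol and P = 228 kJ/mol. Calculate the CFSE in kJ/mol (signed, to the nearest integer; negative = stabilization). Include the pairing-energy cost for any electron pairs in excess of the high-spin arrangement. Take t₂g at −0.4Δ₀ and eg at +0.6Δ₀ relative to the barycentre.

-56

Δ₀ < P, so pairing is avoided: the ground state is high-spin.
Configuration: t₂g⁴ eg².
Orbital CFSE = -0.4Δ₀ = -0.4 × 140 = -56 kJ/mol.
High-spin has no excess pairs, so no pairing correction applies.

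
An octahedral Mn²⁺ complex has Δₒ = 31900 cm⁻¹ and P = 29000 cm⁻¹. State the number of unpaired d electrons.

Mn²⁺: group 7, so d-count = 7 − 2 = 5.
Δₒ > P, so pairing is preferred: the ground state is low-spin.
That gives t2g^5 e_g^0.
Unpaired electrons: 1.

1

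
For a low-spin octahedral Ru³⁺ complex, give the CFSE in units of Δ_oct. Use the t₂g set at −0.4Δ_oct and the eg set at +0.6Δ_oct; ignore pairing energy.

-2.0 Δ_oct

Ru is in group 8, so Ru³⁺ is d⁵ (8 − 3 = 5).
Configuration: t₂g⁵ eg⁰.
CFSE = 5(-0.4Δ_oct) + 0(0.6Δ_oct) = -2.0Δ_oct + 0.0Δ_oct = -2.0Δ_oct.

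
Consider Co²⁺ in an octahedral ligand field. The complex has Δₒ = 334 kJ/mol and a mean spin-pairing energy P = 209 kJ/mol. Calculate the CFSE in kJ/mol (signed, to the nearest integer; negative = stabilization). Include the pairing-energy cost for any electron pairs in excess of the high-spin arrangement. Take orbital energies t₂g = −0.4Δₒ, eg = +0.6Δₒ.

Co is in group 9, so Co²⁺ is d⁷ (9 − 2 = 7).
With Δₒ > P the complex is low-spin.
Filling d⁷ accordingly: t₂g⁶ eg¹.
Orbital CFSE = -1.8Δₒ = -1.8 × 334 = -601 kJ/mol.
Excess pairs vs high-spin: 3 − 2 = 1; pairing cost = +209 kJ/mol.
Net CFSE = -601 + 209 = -392 kJ/mol.

-392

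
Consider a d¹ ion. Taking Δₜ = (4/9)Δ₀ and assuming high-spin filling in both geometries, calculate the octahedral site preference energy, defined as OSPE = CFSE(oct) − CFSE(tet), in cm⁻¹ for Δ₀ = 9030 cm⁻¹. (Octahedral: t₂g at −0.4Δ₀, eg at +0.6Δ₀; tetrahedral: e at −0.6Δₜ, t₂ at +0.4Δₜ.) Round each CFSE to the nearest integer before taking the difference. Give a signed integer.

Octahedral high-spin t2g^1 e_g^0: CFSE = -0.4 × 9030 = -3612 cm⁻¹.
In a tetrahedral site the filling is e^1 t2^0: CFSE(tet) = -0.6Δₜ = -0.6 × (4/9)(9030) = -2408 cm⁻¹.
OSPE = CFSE(oct) − CFSE(tet) = -3612 − (-2408) = -1204 cm⁻¹.

-1204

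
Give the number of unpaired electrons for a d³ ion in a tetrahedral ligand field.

3

Tetrahedral fields are weak (Δₜ ≈ 4/9 Δₒ), so electrons fill high-spin.
Configuration: e² t₂¹, giving 3 unpaired electrons.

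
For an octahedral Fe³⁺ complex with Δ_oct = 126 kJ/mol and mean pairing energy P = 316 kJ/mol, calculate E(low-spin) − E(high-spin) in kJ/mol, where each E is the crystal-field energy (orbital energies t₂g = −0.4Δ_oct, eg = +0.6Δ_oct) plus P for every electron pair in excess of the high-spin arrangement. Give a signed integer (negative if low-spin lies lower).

Group 8 minus oxidation state +3 gives a d⁵ configuration for Fe³⁺.
High-spin: t₂g³ eg², CFSE = 0.0Δ_oct = 0 kJ/mol.
Low-spin t₂g⁵ eg⁰ gives -2.0Δ_oct = -252 kJ/mol, but forming 2 extra pairs costs 2P = 632 kJ/mol, so E(LS) = -252 + 632 = 380 kJ/mol.
Thus E(LS) − E(HS) = 380 kJ/mol.

380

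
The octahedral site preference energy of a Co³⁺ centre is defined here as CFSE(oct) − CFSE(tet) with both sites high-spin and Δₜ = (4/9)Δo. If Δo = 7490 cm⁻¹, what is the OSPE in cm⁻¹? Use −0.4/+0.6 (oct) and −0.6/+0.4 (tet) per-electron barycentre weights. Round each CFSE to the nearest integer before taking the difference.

Co³⁺: group 9, so d-count = 9 − 3 = 6.
In an octahedral site d⁶ (HS) is t₂g⁴ eg², giving CFSE(oct) = -0.4Δo = -2996 cm⁻¹.
Tetrahedral e³ t₂³ gives -0.6Δₜ = -0.6 × (4/9) × 7490 = -1997 cm⁻¹.
OSPE = CFSE(oct) − CFSE(tet) = -2996 − (-1997) = -999 cm⁻¹.

-999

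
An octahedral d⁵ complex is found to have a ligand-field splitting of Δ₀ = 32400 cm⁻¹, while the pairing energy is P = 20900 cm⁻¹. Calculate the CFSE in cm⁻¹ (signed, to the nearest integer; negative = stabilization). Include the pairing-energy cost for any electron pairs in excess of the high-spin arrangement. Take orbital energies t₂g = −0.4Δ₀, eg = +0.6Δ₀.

With Δ₀ > P the complex is low-spin.
Filling d⁵ accordingly: t₂g⁵ eg⁰.
Orbital CFSE = -2.0Δ₀ = -2.0 × 32400 = -64800 cm⁻¹.
Excess pairs vs high-spin: 2 − 0 = 2; pairing cost = +41800 cm⁻¹.
Net CFSE = -64800 + 41800 = -23000 cm⁻¹.

-23000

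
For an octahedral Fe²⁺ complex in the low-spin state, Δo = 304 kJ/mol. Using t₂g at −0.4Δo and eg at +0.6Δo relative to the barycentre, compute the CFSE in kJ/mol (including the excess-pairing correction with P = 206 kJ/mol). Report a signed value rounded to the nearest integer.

-318

Group 8 minus oxidation state +2 gives a d⁶ configuration for Fe²⁺.
The d⁶ electrons fill as t₂g⁶ eg⁰.
Orbital CFSE = 6(-0.4) + 0(0.6) = -2.4Δo = -2.4 × 304 = -730 kJ/mol.
Pairing penalty: 3 pairs vs 1 in the high-spin reference → 2 extra × P = 412 kJ/mol.
Net CFSE = -730 + 412 = -318 kJ/mol.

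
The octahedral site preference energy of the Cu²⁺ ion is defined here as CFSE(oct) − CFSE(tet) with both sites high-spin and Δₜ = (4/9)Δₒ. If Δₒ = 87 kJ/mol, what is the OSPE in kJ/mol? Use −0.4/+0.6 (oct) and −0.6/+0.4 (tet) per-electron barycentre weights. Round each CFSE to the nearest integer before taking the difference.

Group 11 minus oxidation state +2 gives a d⁹ configuration for Cu²⁺.
In an octahedral site d⁹ (HS) is t₂g⁶ eg³, giving CFSE(oct) = -0.6Δₒ = -52 kJ/mol.
Tetrahedral e⁴ t₂⁵ gives -0.4Δₜ = -0.4 × (4/9) × 87 = -15 kJ/mol.
OSPE = CFSE(oct) − CFSE(tet) = -52 − (-15) = -37 kJ/mol.

-37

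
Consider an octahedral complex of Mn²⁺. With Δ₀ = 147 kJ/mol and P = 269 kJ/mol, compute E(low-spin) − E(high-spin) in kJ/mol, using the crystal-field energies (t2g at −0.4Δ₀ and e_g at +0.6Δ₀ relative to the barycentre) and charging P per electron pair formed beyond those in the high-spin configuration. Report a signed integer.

Group 7 minus oxidation state +2 gives a d⁵ configuration for Mn²⁺.
In the high-spin limit (t2g^3 e_g^2) the orbital term is 0.0Δ₀ = 0 kJ/mol, with no excess pairing.
For low-spin the configuration is t2g^5 e_g^0: orbital energy -2.0 × 147 = -294 kJ/mol, and 2 additional pairs relative to high-spin add 538 kJ/mol, giving 244 kJ/mol.
The difference is 244 − (0) = 244 kJ/mol, so high-spin lies lower.

244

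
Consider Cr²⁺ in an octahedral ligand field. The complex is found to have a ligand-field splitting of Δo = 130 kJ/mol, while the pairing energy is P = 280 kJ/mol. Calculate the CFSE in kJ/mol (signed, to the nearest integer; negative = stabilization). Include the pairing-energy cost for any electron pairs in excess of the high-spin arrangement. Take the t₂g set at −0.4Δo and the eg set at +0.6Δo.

Cr is in group 6, so Cr²⁺ is d⁴ (6 − 2 = 4).
Δo < P, so pairing is avoided: the ground state is high-spin.
Configuration: t₂g³ eg¹.
Orbital CFSE = -0.6Δo = -0.6 × 130 = -78 kJ/mol.
High-spin has no excess pairs, so no pairing correction applies.

-78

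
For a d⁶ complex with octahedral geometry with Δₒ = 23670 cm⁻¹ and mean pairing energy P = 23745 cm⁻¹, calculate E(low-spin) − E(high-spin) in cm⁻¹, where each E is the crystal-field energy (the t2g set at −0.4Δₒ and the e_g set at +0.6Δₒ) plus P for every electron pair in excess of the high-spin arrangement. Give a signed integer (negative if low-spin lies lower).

High-spin: t2g^4 e_g^2, CFSE = -0.4Δₒ = -9468 cm⁻¹.
For low-spin the configuration is t2g^6 e_g^0: orbital energy -2.4 × 23670 = -56808 cm⁻¹, and 2 additional pairs relative to high-spin add 47490 cm⁻¹, giving -9318 cm⁻¹.
E(LS) − E(HS) = -9318 − (-9468) = 150 cm⁻¹.

150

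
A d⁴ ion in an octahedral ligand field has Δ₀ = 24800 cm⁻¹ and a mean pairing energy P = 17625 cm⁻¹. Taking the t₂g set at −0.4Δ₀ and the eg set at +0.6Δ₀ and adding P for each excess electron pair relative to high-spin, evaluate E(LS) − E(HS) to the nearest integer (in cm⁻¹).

High-spin d⁴ fills as t₂g³ eg¹ with CFSE 3(−0.4) + 1(+0.6) = -0.6Δ₀ = -14880 cm⁻¹.
Low-spin t₂g⁴ eg⁰ gives -1.6Δ₀ = -39680 cm⁻¹, but forming 1 extra pair costs 1P = 17625 cm⁻¹, so E(LS) = -39680 + 17625 = -22055 cm⁻¹.
Thus E(LS) − E(HS) = -7175 cm⁻¹.

-7175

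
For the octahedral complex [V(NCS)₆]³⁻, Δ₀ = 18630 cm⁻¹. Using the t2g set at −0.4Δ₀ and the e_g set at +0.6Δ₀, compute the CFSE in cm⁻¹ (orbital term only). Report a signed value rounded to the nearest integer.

-14904

Each NCS⁻ contributes -1; 6 × (-1) = -6. With overall charge -3, V is in the +3 oxidation state.
V is in group 5, so V³⁺ is d² (5 − 3 = 2).
Configuration: t2g^2 e_g^0.
CFSE(orbital) = 2×(-0.4Δ₀) + 0×(0.6Δ₀) = -0.8Δ₀; with Δ₀ = 18630 cm⁻¹ that is -14904 cm⁻¹.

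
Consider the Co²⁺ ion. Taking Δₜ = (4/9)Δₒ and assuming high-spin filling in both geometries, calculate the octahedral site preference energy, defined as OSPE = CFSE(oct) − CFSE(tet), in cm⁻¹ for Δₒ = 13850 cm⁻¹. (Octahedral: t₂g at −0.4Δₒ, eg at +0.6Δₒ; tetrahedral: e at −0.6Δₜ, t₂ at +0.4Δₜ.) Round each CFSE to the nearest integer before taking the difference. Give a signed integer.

-3693

Co is in group 9, so Co²⁺ is d⁷ (9 − 2 = 7).
Octahedral high-spin t₂g⁵ eg²: CFSE = -0.8 × 13850 = -11080 cm⁻¹.
Tetrahedral e⁴ t₂³ gives -1.2Δₜ = -1.2 × (4/9) × 13850 = -7387 cm⁻¹.
OSPE = CFSE(oct) − CFSE(tet) = -11080 − (-7387) = -3693 cm⁻¹.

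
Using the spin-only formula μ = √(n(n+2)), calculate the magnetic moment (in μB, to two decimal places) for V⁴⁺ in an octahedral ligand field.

V⁴⁺: group 5, so d-count = 5 − 4 = 1.
Configuration: t₂g¹ eg⁰ → 1 unpaired electron.
μ(spin-only) = √[1(1+2)] = √3 ≈ 1.73 μB.

1.73 μB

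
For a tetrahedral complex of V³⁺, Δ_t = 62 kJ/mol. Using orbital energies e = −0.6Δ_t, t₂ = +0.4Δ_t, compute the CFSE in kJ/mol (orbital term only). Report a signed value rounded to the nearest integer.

-74

V is in group 5, so V³⁺ is d² (5 − 3 = 2).
Tetrahedral splitting is small, so the complex is high-spin.
The d² electrons fill as e² t₂⁰.
CFSE(orbital) = 2×(-0.6Δ_t) + 0×(0.4Δ_t) = -1.2Δ_t; with Δ_t = 62 kJ/mol that is -74 kJ/mol.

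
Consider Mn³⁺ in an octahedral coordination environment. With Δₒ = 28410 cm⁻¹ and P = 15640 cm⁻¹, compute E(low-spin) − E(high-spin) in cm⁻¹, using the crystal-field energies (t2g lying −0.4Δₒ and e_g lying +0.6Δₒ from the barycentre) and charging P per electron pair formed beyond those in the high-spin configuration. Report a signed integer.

-12770

Mn sits in group 7; removing 3 electrons leaves Mn³⁺ with 7 − 3 = 4 d electrons.
High-spin: t2g^3 e_g^1, CFSE = -0.6Δₒ = -17046 cm⁻¹.
For low-spin the configuration is t2g^4 e_g^0: orbital energy -1.6 × 28410 = -45456 cm⁻¹, and 1 additional pair relative to high-spin adds 15640 cm⁻¹, giving -29816 cm⁻¹.
Thus E(LS) − E(HS) = -12770 cm⁻¹.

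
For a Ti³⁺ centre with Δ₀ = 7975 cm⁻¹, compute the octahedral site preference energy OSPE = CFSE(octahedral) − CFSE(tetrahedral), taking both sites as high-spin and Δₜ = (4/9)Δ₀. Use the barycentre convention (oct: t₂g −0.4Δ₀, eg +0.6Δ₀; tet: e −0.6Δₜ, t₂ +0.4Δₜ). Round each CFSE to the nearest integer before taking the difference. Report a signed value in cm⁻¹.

-1063

Group 4 minus oxidation state +3 gives a d¹ configuration for Ti³⁺.
Octahedral high-spin t₂g¹ eg⁰: CFSE = -0.4 × 7975 = -3190 cm⁻¹.
Tetrahedral: e¹ t₂⁰, CFSE = 1(−0.6) + 0(+0.4) = -0.6Δₜ = -0.6 × (4/9) × 7975 = -2127 cm⁻¹.
OSPE = CFSE(oct) − CFSE(tet) = -3190 − (-2127) = -1063 cm⁻¹.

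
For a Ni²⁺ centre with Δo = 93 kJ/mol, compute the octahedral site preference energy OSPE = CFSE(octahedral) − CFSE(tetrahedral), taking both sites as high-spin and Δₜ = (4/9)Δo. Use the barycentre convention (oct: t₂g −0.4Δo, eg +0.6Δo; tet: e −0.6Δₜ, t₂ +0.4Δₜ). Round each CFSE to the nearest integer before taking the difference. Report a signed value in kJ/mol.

-79

Group 10 minus oxidation state +2 gives a d⁸ configuration for Ni²⁺.
In an octahedral site d⁸ (HS) is t₂g⁶ eg², giving CFSE(oct) = -1.2Δo = -112 kJ/mol.
Tetrahedral e⁴ t₂⁴ gives -0.8Δₜ = -0.8 × (4/9) × 93 = -33 kJ/mol.
OSPE = -112 − (-33) = -79 kJ/mol.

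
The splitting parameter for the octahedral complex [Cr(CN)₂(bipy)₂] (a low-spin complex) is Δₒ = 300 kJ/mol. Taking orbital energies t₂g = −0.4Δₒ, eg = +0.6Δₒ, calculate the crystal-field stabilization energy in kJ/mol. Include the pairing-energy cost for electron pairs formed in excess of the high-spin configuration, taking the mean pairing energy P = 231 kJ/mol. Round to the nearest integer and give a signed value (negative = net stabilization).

-249

Ligand charges: 2×(-1) from CN⁻ and 2×(+0) from bipy sum to -2; with overall charge +0, Cr is +2.
Cr sits in group 6; removing 2 electrons leaves Cr²⁺ with 6 − 2 = 4 d electrons.
Electron filling gives t₂g⁴ eg⁰.
The orbital stabilization is -1.6Δₒ = -1.6 × 300 = -480 kJ/mol.
Relative to high-spin t₂g³ eg¹ (0 paired), the low-spin configuration has 1 additional pair, contributing +1 × 231 = +231 kJ/mol.
Combining: -480 + 231 = -249 kJ/mol.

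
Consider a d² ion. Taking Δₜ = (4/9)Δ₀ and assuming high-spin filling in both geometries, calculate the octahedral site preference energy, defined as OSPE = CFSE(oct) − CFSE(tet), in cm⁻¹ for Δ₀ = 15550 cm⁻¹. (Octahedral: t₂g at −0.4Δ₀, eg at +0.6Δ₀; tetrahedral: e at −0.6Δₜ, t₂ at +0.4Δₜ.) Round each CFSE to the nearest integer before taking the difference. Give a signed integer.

-4147

Octahedral (high-spin): t₂g² eg⁰, CFSE = 2(−0.4) + 0(+0.6) = -0.8Δ₀ = -0.8 × 15550 = -12440 cm⁻¹.
Tetrahedral e² t₂⁰ gives -1.2Δₜ = -1.2 × (4/9) × 15550 = -8293 cm⁻¹.
Subtracting, OSPE = -12440 − (-8293) = -4147 cm⁻¹.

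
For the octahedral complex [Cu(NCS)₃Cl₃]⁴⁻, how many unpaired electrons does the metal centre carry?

1

Ligand charges: 3×(-1) from NCS⁻ and 3×(-1) from Cl⁻ sum to -6; with overall charge -4, Cu is +2.
Cu²⁺: group 11, so d-count = 11 − 2 = 9.
Configuration: t₂g⁶ eg³, giving 1 unpaired electron.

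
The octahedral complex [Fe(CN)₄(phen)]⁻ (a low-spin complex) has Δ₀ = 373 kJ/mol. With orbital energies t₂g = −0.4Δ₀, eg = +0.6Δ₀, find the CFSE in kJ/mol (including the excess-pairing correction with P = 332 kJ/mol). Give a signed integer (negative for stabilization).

-82

Ligand charges: 4×(-1) from CN⁻ and 1×(+0) from phen sum to -4; with overall charge -1, Fe is +3.
Fe³⁺: group 8, so d-count = 8 − 3 = 5.
The d⁵ electrons fill as t₂g⁵ eg⁰.
CFSE(orbital) = 5×(-0.4Δ₀) + 0×(0.6Δ₀) = -2.0Δ₀; with Δ₀ = 373 kJ/mol that is -746 kJ/mol.
Pairing penalty: 2 pairs vs 0 in the high-spin reference → 2 extra × P = 664 kJ/mol.
Overall CFSE = -746 + 664 = -82 kJ/mol.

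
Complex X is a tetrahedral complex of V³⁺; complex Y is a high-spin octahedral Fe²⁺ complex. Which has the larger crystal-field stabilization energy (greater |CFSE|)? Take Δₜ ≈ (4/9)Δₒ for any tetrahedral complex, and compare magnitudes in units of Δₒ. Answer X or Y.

X

X: V is in group 5, so V³⁺ is d² (5 − 3 = 2); Tetrahedral fields are weak (Δₜ ≈ 4/9 Δₒ), so electrons fill high-spin; e^2 t2^0, CFSE = -1.2Δₜ ≈ -0.53Δₒ.
Y: Group 8 minus oxidation state +2 gives a d⁶ configuration for Fe²⁺; t₂g⁴ eg², CFSE = -0.4Δₒ.
So X has the larger |CFSE|.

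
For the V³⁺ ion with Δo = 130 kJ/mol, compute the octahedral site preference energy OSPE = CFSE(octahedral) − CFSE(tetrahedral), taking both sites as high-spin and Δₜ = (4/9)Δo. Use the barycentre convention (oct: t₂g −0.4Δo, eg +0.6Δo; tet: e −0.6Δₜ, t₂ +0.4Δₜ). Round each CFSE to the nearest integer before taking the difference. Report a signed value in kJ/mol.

-35

V is in group 5, so V³⁺ is d² (5 − 3 = 2).
Octahedral (high-spin): t₂g² eg⁰, CFSE = 2(−0.4) + 0(+0.6) = -0.8Δo = -0.8 × 130 = -104 kJ/mol.
In a tetrahedral site the filling is e² t₂⁰: CFSE(tet) = -1.2Δₜ = -1.2 × (4/9)(130) = -69 kJ/mol.
OSPE = -104 − (-69) = -35 kJ/mol.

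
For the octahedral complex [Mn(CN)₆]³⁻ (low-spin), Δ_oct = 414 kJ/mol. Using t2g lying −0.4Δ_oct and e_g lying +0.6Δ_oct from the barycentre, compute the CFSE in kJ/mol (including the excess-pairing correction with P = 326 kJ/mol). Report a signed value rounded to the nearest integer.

Each CN⁻ contributes -1; 6 × (-1) = -6. With overall charge -3, Mn is in the +3 oxidation state.
Mn³⁺: group 7, so d-count = 7 − 3 = 4.
Electron filling gives t2g^4 e_g^0.
The orbital stabilization is -1.6Δ_oct = -1.6 × 414 = -662 kJ/mol.
High-spin d⁴ would be t2g^3 e_g^1 with 0 pairs; low-spin has 1, so 1 excess pair costs +1P = +326 kJ/mol.
Overall CFSE = -662 + 326 = -336 kJ/mol.

-336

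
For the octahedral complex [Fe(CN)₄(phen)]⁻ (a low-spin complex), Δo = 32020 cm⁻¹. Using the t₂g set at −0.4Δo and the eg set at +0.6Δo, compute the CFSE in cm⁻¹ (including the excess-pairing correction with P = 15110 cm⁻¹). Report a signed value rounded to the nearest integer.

Ligand charges: 4×(-1) from CN⁻ and 1×(+0) from phen sum to -4; with overall charge -1, Fe is +3.
Fe³⁺: group 8, so d-count = 8 − 3 = 5.
Electron filling gives t₂g⁵ eg⁰.
Orbital CFSE = 5(-0.4) + 0(0.6) = -2.0Δo = -2.0 × 32020 = -64040 cm⁻¹.
High-spin d⁵ would be t₂g³ eg² with 0 pairs; low-spin has 2, so 2 excess pairs cost +2P = +30220 cm⁻¹.
Overall CFSE = -64040 + 30220 = -33820 cm⁻¹.

-33820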